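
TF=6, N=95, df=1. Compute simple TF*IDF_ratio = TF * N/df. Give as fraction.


TF * (N/df)
= 6 * (95/1)
= 6 * 95
= 570

570


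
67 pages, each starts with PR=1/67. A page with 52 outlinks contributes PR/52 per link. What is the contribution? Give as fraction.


Initial PR = 1/67 = 1/67
Outlinks = 52
Contribution per link = PR / outlinks
= 1/67 / 52
= 1/3484

1/3484


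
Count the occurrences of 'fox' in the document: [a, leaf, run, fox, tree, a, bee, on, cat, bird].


Document has 10 words
Scanning for 'fox':
Found at positions: [3]
Count = 1

1


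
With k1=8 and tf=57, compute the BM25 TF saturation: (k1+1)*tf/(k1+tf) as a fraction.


BM25 TF component = (k1+1)*tf / (k1+tf)
k1 = 8, tf = 57
Numerator = (8+1)*57 = 513
Denominator = 8 + 57 = 65
= 513/65 = 513/65

513/65


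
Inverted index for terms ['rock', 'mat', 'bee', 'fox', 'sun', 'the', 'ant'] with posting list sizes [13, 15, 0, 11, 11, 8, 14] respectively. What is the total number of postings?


Summing posting list sizes:
'rock': 13 postings
'mat': 15 postings
'bee': 0 postings
'fox': 11 postings
'sun': 11 postings
'the': 8 postings
'ant': 14 postings
Total = 13 + 15 + 0 + 11 + 11 + 8 + 14 = 72

72


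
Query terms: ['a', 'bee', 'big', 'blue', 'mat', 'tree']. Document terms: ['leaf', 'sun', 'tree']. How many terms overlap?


Query terms: ['a', 'bee', 'big', 'blue', 'mat', 'tree']
Document terms: ['leaf', 'sun', 'tree']
Common terms: ['tree']
Overlap count = 1

1


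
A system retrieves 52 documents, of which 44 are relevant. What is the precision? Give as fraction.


Precision = relevant_retrieved / total_retrieved
= 44 / 52
= 44 / (44 + 8)
= 11/13

11/13


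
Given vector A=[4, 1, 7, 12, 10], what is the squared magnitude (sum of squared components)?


|A|^2 = sum of squared components
A[0]^2 = 4^2 = 16
A[1]^2 = 1^2 = 1
A[2]^2 = 7^2 = 49
A[3]^2 = 12^2 = 144
A[4]^2 = 10^2 = 100
Sum = 16 + 1 + 49 + 144 + 100 = 310

310


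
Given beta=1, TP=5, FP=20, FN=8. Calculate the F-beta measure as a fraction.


P = TP/(TP+FP) = 5/25 = 1/5
R = TP/(TP+FN) = 5/13 = 5/13
beta^2 = 1^2 = 1
(1 + beta^2) = 2
Numerator = (1+beta^2)*P*R = 2/13
Denominator = beta^2*P + R = 1/5 + 5/13 = 38/65
F_beta = 5/19

5/19


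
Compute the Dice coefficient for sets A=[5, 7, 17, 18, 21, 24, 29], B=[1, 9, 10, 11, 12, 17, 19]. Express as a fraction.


A intersect B = [17]
|A intersect B| = 1
|A| = 7, |B| = 7
Dice = 2*1 / (7+7)
= 2 / 14 = 1/7

1/7


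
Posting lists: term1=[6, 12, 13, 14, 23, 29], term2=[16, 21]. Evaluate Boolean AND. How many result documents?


Boolean AND: find intersection of posting lists
term1 docs: [6, 12, 13, 14, 23, 29]
term2 docs: [16, 21]
Intersection: []
|intersection| = 0

0


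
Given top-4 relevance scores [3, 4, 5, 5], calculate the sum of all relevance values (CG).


Cumulative Gain = sum of relevance scores
Position 1: rel=3, running sum=3
Position 2: rel=4, running sum=7
Position 3: rel=5, running sum=12
Position 4: rel=5, running sum=17
CG = 17

17


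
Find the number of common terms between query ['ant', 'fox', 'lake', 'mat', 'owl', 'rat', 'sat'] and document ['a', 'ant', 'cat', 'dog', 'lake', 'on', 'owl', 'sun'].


Query terms: ['ant', 'fox', 'lake', 'mat', 'owl', 'rat', 'sat']
Document terms: ['a', 'ant', 'cat', 'dog', 'lake', 'on', 'owl', 'sun']
Common terms: ['ant', 'lake', 'owl']
Overlap count = 3

3


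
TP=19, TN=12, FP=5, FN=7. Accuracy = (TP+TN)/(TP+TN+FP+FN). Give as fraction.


Accuracy = (TP + TN) / (TP + TN + FP + FN)
TP + TN = 19 + 12 = 31
Total = 19 + 12 + 5 + 7 = 43
Accuracy = 31 / 43 = 31/43

31/43


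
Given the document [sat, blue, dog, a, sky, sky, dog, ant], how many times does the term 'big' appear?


Document has 8 words
Scanning for 'big':
Term not found in document
Count = 0

0


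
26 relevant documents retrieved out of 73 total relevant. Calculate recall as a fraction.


Recall = retrieved_relevant / total_relevant
= 26 / 73
= 26 / (26 + 47)
= 26/73

26/73


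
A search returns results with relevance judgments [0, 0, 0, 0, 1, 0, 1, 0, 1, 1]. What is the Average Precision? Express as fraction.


Computing P@k for each relevant position:
Position 1: not relevant
Position 2: not relevant
Position 3: not relevant
Position 4: not relevant
Position 5: relevant, P@5 = 1/5 = 1/5
Position 6: not relevant
Position 7: relevant, P@7 = 2/7 = 2/7
Position 8: not relevant
Position 9: relevant, P@9 = 3/9 = 1/3
Position 10: relevant, P@10 = 4/10 = 2/5
Sum of P@k = 1/5 + 2/7 + 1/3 + 2/5 = 128/105
AP = 128/105 / 4 = 32/105

32/105


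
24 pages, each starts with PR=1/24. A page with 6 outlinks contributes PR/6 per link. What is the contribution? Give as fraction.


Initial PR = 1/24 = 1/24
Outlinks = 6
Contribution per link = PR / outlinks
= 1/24 / 6
= 1/144

1/144


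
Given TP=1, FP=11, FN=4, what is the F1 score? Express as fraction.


F1 = 2 * P * R / (P + R)
P = TP/(TP+FP) = 1/12 = 1/12
R = TP/(TP+FN) = 1/5 = 1/5
2 * P * R = 2 * 1/12 * 1/5 = 1/30
P + R = 1/12 + 1/5 = 17/60
F1 = 1/30 / 17/60 = 2/17

2/17


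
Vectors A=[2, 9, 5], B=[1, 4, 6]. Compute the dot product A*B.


Dot product = sum of element-wise products
A[0]*B[0] = 2*1 = 2
A[1]*B[1] = 9*4 = 36
A[2]*B[2] = 5*6 = 30
Sum = 2 + 36 + 30 = 68

68


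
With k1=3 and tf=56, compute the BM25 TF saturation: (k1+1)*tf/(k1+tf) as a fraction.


BM25 TF component = (k1+1)*tf / (k1+tf)
k1 = 3, tf = 56
Numerator = (3+1)*56 = 224
Denominator = 3 + 56 = 59
= 224/59 = 224/59

224/59


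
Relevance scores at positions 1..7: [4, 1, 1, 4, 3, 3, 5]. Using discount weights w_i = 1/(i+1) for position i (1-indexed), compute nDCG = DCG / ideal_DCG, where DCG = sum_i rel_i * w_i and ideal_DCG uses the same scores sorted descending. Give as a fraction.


Position discount weights w_i = 1/(i+1) for i=1..7:
Weights = [1/2, 1/3, 1/4, 1/5, 1/6, 1/7, 1/8]
Actual relevance: [4, 1, 1, 4, 3, 3, 5]
DCG = 4/2 + 1/3 + 1/4 + 4/5 + 3/6 + 3/7 + 5/8 = 4147/840
Ideal relevance (sorted desc): [5, 4, 4, 3, 3, 1, 1]
Ideal DCG = 5/2 + 4/3 + 4/4 + 3/5 + 3/6 + 1/7 + 1/8 = 5209/840
nDCG = DCG / ideal_DCG = 4147/840 / 5209/840 = 4147/5209

4147/5209


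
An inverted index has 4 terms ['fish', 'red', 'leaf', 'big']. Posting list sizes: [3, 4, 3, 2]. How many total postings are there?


Summing posting list sizes:
'fish': 3 postings
'red': 4 postings
'leaf': 3 postings
'big': 2 postings
Total = 3 + 4 + 3 + 2 = 12

12


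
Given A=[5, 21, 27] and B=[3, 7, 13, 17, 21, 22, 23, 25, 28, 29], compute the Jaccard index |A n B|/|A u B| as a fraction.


A intersect B = [21]
|A intersect B| = 1
A union B = [3, 5, 7, 13, 17, 21, 22, 23, 25, 27, 28, 29]
|A union B| = 12
Jaccard = 1/12 = 1/12

1/12


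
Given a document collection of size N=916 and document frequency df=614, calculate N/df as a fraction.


IDF ratio = N / df
= 916 / 614
= 458/307

458/307


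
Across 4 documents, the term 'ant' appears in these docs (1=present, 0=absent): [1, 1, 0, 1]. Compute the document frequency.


Checking each document for 'ant':
Doc 1: present
Doc 2: present
Doc 3: absent
Doc 4: present
df = sum of presences = 1 + 1 + 0 + 1 = 3

3


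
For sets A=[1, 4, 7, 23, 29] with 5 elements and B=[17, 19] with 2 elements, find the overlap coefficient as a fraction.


A intersect B = []
|A intersect B| = 0
min(|A|, |B|) = min(5, 2) = 2
Overlap = 0 / 2 = 0

0


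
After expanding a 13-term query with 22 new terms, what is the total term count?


Original terms: 13
Expansion terms: 22
Total = 13 + 22 = 35

35


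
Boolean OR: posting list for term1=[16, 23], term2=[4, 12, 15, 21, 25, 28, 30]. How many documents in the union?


Boolean OR: find union of posting lists
term1 docs: [16, 23]
term2 docs: [4, 12, 15, 21, 25, 28, 30]
Union: [4, 12, 15, 16, 21, 23, 25, 28, 30]
|union| = 9

9


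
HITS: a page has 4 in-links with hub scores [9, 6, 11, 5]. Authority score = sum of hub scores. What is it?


Authority = sum of hub scores of in-linkers
In-link 1: hub score = 9
In-link 2: hub score = 6
In-link 3: hub score = 11
In-link 4: hub score = 5
Authority = 9 + 6 + 11 + 5 = 31

31


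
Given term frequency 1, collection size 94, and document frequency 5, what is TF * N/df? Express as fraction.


TF * (N/df)
= 1 * (94/5)
= 1 * 94/5
= 94/5

94/5


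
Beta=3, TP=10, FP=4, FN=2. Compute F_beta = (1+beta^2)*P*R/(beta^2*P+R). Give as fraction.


P = TP/(TP+FP) = 10/14 = 5/7
R = TP/(TP+FN) = 10/12 = 5/6
beta^2 = 3^2 = 9
(1 + beta^2) = 10
Numerator = (1+beta^2)*P*R = 125/21
Denominator = beta^2*P + R = 45/7 + 5/6 = 305/42
F_beta = 50/61

50/61


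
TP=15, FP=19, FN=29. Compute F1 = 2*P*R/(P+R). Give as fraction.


F1 = 2 * P * R / (P + R)
P = TP/(TP+FP) = 15/34 = 15/34
R = TP/(TP+FN) = 15/44 = 15/44
2 * P * R = 2 * 15/34 * 15/44 = 225/748
P + R = 15/34 + 15/44 = 585/748
F1 = 225/748 / 585/748 = 5/13

5/13


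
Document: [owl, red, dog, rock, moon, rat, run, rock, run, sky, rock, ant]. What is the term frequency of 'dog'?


Document has 12 words
Scanning for 'dog':
Found at positions: [2]
Count = 1

1


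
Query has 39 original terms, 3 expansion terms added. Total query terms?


Original terms: 39
Expansion terms: 3
Total = 39 + 3 = 42

42


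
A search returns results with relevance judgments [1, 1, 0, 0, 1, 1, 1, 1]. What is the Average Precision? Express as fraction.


Computing P@k for each relevant position:
Position 1: relevant, P@1 = 1/1 = 1
Position 2: relevant, P@2 = 2/2 = 1
Position 3: not relevant
Position 4: not relevant
Position 5: relevant, P@5 = 3/5 = 3/5
Position 6: relevant, P@6 = 4/6 = 2/3
Position 7: relevant, P@7 = 5/7 = 5/7
Position 8: relevant, P@8 = 6/8 = 3/4
Sum of P@k = 1 + 1 + 3/5 + 2/3 + 5/7 + 3/4 = 1987/420
AP = 1987/420 / 6 = 1987/2520

1987/2520


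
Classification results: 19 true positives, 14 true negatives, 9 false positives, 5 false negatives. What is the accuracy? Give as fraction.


Accuracy = (TP + TN) / (TP + TN + FP + FN)
TP + TN = 19 + 14 = 33
Total = 19 + 14 + 9 + 5 = 47
Accuracy = 33 / 47 = 33/47

33/47


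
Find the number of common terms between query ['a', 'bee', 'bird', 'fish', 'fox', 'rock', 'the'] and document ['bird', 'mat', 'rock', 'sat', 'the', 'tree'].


Query terms: ['a', 'bee', 'bird', 'fish', 'fox', 'rock', 'the']
Document terms: ['bird', 'mat', 'rock', 'sat', 'the', 'tree']
Common terms: ['bird', 'rock', 'the']
Overlap count = 3

3


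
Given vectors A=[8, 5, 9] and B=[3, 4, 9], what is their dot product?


Dot product = sum of element-wise products
A[0]*B[0] = 8*3 = 24
A[1]*B[1] = 5*4 = 20
A[2]*B[2] = 9*9 = 81
Sum = 24 + 20 + 81 = 125

125


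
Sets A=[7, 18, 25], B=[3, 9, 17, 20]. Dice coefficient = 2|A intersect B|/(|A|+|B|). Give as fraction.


A intersect B = []
|A intersect B| = 0
|A| = 3, |B| = 4
Dice = 2*0 / (3+4)
= 0 / 7 = 0

0


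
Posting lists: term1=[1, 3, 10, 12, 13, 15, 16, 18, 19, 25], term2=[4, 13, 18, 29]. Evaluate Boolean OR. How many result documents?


Boolean OR: find union of posting lists
term1 docs: [1, 3, 10, 12, 13, 15, 16, 18, 19, 25]
term2 docs: [4, 13, 18, 29]
Union: [1, 3, 4, 10, 12, 13, 15, 16, 18, 19, 25, 29]
|union| = 12

12


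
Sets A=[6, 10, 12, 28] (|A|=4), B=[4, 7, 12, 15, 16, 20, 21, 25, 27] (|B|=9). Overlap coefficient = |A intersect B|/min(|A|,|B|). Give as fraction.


A intersect B = [12]
|A intersect B| = 1
min(|A|, |B|) = min(4, 9) = 4
Overlap = 1 / 4 = 1/4

1/4


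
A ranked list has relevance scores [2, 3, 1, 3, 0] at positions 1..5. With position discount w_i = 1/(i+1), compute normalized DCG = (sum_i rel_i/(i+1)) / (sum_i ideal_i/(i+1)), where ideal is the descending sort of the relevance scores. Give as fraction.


Position discount weights w_i = 1/(i+1) for i=1..5:
Weights = [1/2, 1/3, 1/4, 1/5, 1/6]
Actual relevance: [2, 3, 1, 3, 0]
DCG = 2/2 + 3/3 + 1/4 + 3/5 + 0/6 = 57/20
Ideal relevance (sorted desc): [3, 3, 2, 1, 0]
Ideal DCG = 3/2 + 3/3 + 2/4 + 1/5 + 0/6 = 16/5
nDCG = DCG / ideal_DCG = 57/20 / 16/5 = 57/64

57/64


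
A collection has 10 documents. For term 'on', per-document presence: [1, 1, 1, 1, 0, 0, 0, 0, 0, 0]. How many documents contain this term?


Checking each document for 'on':
Doc 1: present
Doc 2: present
Doc 3: present
Doc 4: present
Doc 5: absent
Doc 6: absent
Doc 7: absent
Doc 8: absent
Doc 9: absent
Doc 10: absent
df = sum of presences = 1 + 1 + 1 + 1 + 0 + 0 + 0 + 0 + 0 + 0 = 4

4


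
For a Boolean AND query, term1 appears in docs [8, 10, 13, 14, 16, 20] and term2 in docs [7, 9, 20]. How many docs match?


Boolean AND: find intersection of posting lists
term1 docs: [8, 10, 13, 14, 16, 20]
term2 docs: [7, 9, 20]
Intersection: [20]
|intersection| = 1

1


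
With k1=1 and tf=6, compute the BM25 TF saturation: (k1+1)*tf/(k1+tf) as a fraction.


BM25 TF component = (k1+1)*tf / (k1+tf)
k1 = 1, tf = 6
Numerator = (1+1)*6 = 12
Denominator = 1 + 6 = 7
= 12/7 = 12/7

12/7


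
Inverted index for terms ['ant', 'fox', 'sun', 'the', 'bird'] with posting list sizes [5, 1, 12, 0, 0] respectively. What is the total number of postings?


Summing posting list sizes:
'ant': 5 postings
'fox': 1 postings
'sun': 12 postings
'the': 0 postings
'bird': 0 postings
Total = 5 + 1 + 12 + 0 + 0 = 18

18


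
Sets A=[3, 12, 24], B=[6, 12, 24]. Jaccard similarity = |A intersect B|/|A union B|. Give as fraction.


A intersect B = [12, 24]
|A intersect B| = 2
A union B = [3, 6, 12, 24]
|A union B| = 4
Jaccard = 2/4 = 1/2

1/2


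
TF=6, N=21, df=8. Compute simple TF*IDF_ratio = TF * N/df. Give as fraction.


TF * (N/df)
= 6 * (21/8)
= 6 * 21/8
= 63/4

63/4


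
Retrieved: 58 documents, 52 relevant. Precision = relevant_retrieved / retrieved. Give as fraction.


Precision = relevant_retrieved / total_retrieved
= 52 / 58
= 52 / (52 + 6)
= 26/29

26/29


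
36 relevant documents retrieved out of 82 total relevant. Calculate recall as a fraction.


Recall = retrieved_relevant / total_relevant
= 36 / 82
= 36 / (36 + 46)
= 18/41

18/41


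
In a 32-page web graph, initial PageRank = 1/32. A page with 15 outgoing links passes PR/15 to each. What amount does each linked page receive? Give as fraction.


Initial PR = 1/32 = 1/32
Outlinks = 15
Contribution per link = PR / outlinks
= 1/32 / 15
= 1/480

1/480


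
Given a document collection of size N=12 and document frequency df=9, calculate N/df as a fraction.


IDF ratio = N / df
= 12 / 9
= 4/3

4/3


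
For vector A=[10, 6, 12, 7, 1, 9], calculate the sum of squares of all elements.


|A|^2 = sum of squared components
A[0]^2 = 10^2 = 100
A[1]^2 = 6^2 = 36
A[2]^2 = 12^2 = 144
A[3]^2 = 7^2 = 49
A[4]^2 = 1^2 = 1
A[5]^2 = 9^2 = 81
Sum = 100 + 36 + 144 + 49 + 1 + 81 = 411

411


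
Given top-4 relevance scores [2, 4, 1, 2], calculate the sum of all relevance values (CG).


Cumulative Gain = sum of relevance scores
Position 1: rel=2, running sum=2
Position 2: rel=4, running sum=6
Position 3: rel=1, running sum=7
Position 4: rel=2, running sum=9
CG = 9

9


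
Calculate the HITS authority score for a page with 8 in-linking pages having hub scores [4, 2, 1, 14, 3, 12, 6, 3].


Authority = sum of hub scores of in-linkers
In-link 1: hub score = 4
In-link 2: hub score = 2
In-link 3: hub score = 1
In-link 4: hub score = 14
In-link 5: hub score = 3
In-link 6: hub score = 12
In-link 7: hub score = 6
In-link 8: hub score = 3
Authority = 4 + 2 + 1 + 14 + 3 + 12 + 6 + 3 = 45

45


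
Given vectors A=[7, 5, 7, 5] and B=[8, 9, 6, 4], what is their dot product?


Dot product = sum of element-wise products
A[0]*B[0] = 7*8 = 56
A[1]*B[1] = 5*9 = 45
A[2]*B[2] = 7*6 = 42
A[3]*B[3] = 5*4 = 20
Sum = 56 + 45 + 42 + 20 = 163

163


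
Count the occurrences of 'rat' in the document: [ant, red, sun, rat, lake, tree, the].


Document has 7 words
Scanning for 'rat':
Found at positions: [3]
Count = 1

1


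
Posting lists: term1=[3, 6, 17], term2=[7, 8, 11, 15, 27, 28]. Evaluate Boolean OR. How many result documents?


Boolean OR: find union of posting lists
term1 docs: [3, 6, 17]
term2 docs: [7, 8, 11, 15, 27, 28]
Union: [3, 6, 7, 8, 11, 15, 17, 27, 28]
|union| = 9

9


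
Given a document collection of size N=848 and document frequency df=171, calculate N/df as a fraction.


IDF ratio = N / df
= 848 / 171
= 848/171

848/171


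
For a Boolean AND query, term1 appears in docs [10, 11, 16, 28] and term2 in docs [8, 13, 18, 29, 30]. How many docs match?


Boolean AND: find intersection of posting lists
term1 docs: [10, 11, 16, 28]
term2 docs: [8, 13, 18, 29, 30]
Intersection: []
|intersection| = 0

0


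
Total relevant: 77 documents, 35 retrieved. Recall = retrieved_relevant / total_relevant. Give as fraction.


Recall = retrieved_relevant / total_relevant
= 35 / 77
= 35 / (35 + 42)
= 5/11

5/11


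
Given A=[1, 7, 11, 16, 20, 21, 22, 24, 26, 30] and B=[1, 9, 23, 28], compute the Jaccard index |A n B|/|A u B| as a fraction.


A intersect B = [1]
|A intersect B| = 1
A union B = [1, 7, 9, 11, 16, 20, 21, 22, 23, 24, 26, 28, 30]
|A union B| = 13
Jaccard = 1/13 = 1/13

1/13


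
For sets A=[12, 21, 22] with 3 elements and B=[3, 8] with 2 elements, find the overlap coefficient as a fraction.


A intersect B = []
|A intersect B| = 0
min(|A|, |B|) = min(3, 2) = 2
Overlap = 0 / 2 = 0

0


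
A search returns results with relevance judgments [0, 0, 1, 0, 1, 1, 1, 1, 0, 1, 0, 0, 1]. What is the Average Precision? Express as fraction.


Computing P@k for each relevant position:
Position 1: not relevant
Position 2: not relevant
Position 3: relevant, P@3 = 1/3 = 1/3
Position 4: not relevant
Position 5: relevant, P@5 = 2/5 = 2/5
Position 6: relevant, P@6 = 3/6 = 1/2
Position 7: relevant, P@7 = 4/7 = 4/7
Position 8: relevant, P@8 = 5/8 = 5/8
Position 9: not relevant
Position 10: relevant, P@10 = 6/10 = 3/5
Position 11: not relevant
Position 12: not relevant
Position 13: relevant, P@13 = 7/13 = 7/13
Sum of P@k = 1/3 + 2/5 + 1/2 + 4/7 + 5/8 + 3/5 + 7/13 = 7793/2184
AP = 7793/2184 / 7 = 7793/15288

7793/15288


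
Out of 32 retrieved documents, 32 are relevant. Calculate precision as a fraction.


Precision = relevant_retrieved / total_retrieved
= 32 / 32
= 32 / (32 + 0)
= 1

1


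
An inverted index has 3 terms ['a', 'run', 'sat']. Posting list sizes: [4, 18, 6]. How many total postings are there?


Summing posting list sizes:
'a': 4 postings
'run': 18 postings
'sat': 6 postings
Total = 4 + 18 + 6 = 28

28


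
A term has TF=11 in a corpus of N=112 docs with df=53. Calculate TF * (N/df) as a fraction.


TF * (N/df)
= 11 * (112/53)
= 11 * 112/53
= 1232/53

1232/53


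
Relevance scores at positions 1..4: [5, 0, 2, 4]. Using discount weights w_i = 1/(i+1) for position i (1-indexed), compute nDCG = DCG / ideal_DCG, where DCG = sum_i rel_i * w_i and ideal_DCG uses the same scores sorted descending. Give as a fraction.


Position discount weights w_i = 1/(i+1) for i=1..4:
Weights = [1/2, 1/3, 1/4, 1/5]
Actual relevance: [5, 0, 2, 4]
DCG = 5/2 + 0/3 + 2/4 + 4/5 = 19/5
Ideal relevance (sorted desc): [5, 4, 2, 0]
Ideal DCG = 5/2 + 4/3 + 2/4 + 0/5 = 13/3
nDCG = DCG / ideal_DCG = 19/5 / 13/3 = 57/65

57/65


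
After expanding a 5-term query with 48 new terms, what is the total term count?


Original terms: 5
Expansion terms: 48
Total = 5 + 48 = 53

53


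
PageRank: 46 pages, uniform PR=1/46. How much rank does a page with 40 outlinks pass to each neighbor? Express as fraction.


Initial PR = 1/46 = 1/46
Outlinks = 40
Contribution per link = PR / outlinks
= 1/46 / 40
= 1/1840

1/1840


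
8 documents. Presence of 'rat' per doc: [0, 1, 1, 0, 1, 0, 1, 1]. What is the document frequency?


Checking each document for 'rat':
Doc 1: absent
Doc 2: present
Doc 3: present
Doc 4: absent
Doc 5: present
Doc 6: absent
Doc 7: present
Doc 8: present
df = sum of presences = 0 + 1 + 1 + 0 + 1 + 0 + 1 + 1 = 5

5


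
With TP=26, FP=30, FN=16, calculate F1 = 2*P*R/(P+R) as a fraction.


F1 = 2 * P * R / (P + R)
P = TP/(TP+FP) = 26/56 = 13/28
R = TP/(TP+FN) = 26/42 = 13/21
2 * P * R = 2 * 13/28 * 13/21 = 169/294
P + R = 13/28 + 13/21 = 13/12
F1 = 169/294 / 13/12 = 26/49

26/49


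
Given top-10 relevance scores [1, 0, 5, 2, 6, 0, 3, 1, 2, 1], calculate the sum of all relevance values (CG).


Cumulative Gain = sum of relevance scores
Position 1: rel=1, running sum=1
Position 2: rel=0, running sum=1
Position 3: rel=5, running sum=6
Position 4: rel=2, running sum=8
Position 5: rel=6, running sum=14
Position 6: rel=0, running sum=14
Position 7: rel=3, running sum=17
Position 8: rel=1, running sum=18
Position 9: rel=2, running sum=20
Position 10: rel=1, running sum=21
CG = 21

21


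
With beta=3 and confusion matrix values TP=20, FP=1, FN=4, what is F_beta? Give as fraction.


P = TP/(TP+FP) = 20/21 = 20/21
R = TP/(TP+FN) = 20/24 = 5/6
beta^2 = 3^2 = 9
(1 + beta^2) = 10
Numerator = (1+beta^2)*P*R = 500/63
Denominator = beta^2*P + R = 60/7 + 5/6 = 395/42
F_beta = 200/237

200/237


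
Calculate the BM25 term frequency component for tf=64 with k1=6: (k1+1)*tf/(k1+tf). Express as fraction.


BM25 TF component = (k1+1)*tf / (k1+tf)
k1 = 6, tf = 64
Numerator = (6+1)*64 = 448
Denominator = 6 + 64 = 70
= 448/70 = 32/5

32/5


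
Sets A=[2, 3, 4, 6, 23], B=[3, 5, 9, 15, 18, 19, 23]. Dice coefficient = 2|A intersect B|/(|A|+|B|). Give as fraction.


A intersect B = [3, 23]
|A intersect B| = 2
|A| = 5, |B| = 7
Dice = 2*2 / (5+7)
= 4 / 12 = 1/3

1/3


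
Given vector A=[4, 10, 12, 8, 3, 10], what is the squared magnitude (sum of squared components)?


|A|^2 = sum of squared components
A[0]^2 = 4^2 = 16
A[1]^2 = 10^2 = 100
A[2]^2 = 12^2 = 144
A[3]^2 = 8^2 = 64
A[4]^2 = 3^2 = 9
A[5]^2 = 10^2 = 100
Sum = 16 + 100 + 144 + 64 + 9 + 100 = 433

433


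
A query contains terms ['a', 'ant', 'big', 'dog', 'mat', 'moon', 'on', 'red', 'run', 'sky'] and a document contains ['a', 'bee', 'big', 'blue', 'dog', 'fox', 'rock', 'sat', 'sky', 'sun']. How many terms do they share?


Query terms: ['a', 'ant', 'big', 'dog', 'mat', 'moon', 'on', 'red', 'run', 'sky']
Document terms: ['a', 'bee', 'big', 'blue', 'dog', 'fox', 'rock', 'sat', 'sky', 'sun']
Common terms: ['a', 'big', 'dog', 'sky']
Overlap count = 4

4


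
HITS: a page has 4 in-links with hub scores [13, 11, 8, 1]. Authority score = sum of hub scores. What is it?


Authority = sum of hub scores of in-linkers
In-link 1: hub score = 13
In-link 2: hub score = 11
In-link 3: hub score = 8
In-link 4: hub score = 1
Authority = 13 + 11 + 8 + 1 = 33

33


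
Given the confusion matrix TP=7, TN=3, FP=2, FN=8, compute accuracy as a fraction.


Accuracy = (TP + TN) / (TP + TN + FP + FN)
TP + TN = 7 + 3 = 10
Total = 7 + 3 + 2 + 8 = 20
Accuracy = 10 / 20 = 1/2

1/2


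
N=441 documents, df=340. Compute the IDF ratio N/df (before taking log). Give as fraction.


IDF ratio = N / df
= 441 / 340
= 441/340

441/340


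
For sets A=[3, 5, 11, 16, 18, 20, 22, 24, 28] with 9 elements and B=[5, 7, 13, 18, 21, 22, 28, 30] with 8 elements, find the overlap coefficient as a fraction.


A intersect B = [5, 18, 22, 28]
|A intersect B| = 4
min(|A|, |B|) = min(9, 8) = 8
Overlap = 4 / 8 = 1/2

1/2


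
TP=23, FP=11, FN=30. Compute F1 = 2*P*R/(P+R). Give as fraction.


F1 = 2 * P * R / (P + R)
P = TP/(TP+FP) = 23/34 = 23/34
R = TP/(TP+FN) = 23/53 = 23/53
2 * P * R = 2 * 23/34 * 23/53 = 529/901
P + R = 23/34 + 23/53 = 2001/1802
F1 = 529/901 / 2001/1802 = 46/87

46/87


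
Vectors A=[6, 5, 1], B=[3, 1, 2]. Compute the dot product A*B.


Dot product = sum of element-wise products
A[0]*B[0] = 6*3 = 18
A[1]*B[1] = 5*1 = 5
A[2]*B[2] = 1*2 = 2
Sum = 18 + 5 + 2 = 25

25


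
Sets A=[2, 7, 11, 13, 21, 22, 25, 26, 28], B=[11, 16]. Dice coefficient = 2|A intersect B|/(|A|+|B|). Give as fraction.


A intersect B = [11]
|A intersect B| = 1
|A| = 9, |B| = 2
Dice = 2*1 / (9+2)
= 2 / 11 = 2/11

2/11


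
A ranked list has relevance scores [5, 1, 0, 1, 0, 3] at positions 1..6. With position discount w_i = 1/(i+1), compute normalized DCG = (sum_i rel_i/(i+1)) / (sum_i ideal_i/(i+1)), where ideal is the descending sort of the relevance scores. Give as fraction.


Position discount weights w_i = 1/(i+1) for i=1..6:
Weights = [1/2, 1/3, 1/4, 1/5, 1/6, 1/7]
Actual relevance: [5, 1, 0, 1, 0, 3]
DCG = 5/2 + 1/3 + 0/4 + 1/5 + 0/6 + 3/7 = 727/210
Ideal relevance (sorted desc): [5, 3, 1, 1, 0, 0]
Ideal DCG = 5/2 + 3/3 + 1/4 + 1/5 + 0/6 + 0/7 = 79/20
nDCG = DCG / ideal_DCG = 727/210 / 79/20 = 1454/1659

1454/1659


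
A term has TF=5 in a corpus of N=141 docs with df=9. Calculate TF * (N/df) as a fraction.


TF * (N/df)
= 5 * (141/9)
= 5 * 47/3
= 235/3

235/3


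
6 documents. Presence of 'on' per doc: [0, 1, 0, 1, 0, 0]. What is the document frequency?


Checking each document for 'on':
Doc 1: absent
Doc 2: present
Doc 3: absent
Doc 4: present
Doc 5: absent
Doc 6: absent
df = sum of presences = 0 + 1 + 0 + 1 + 0 + 0 = 2

2


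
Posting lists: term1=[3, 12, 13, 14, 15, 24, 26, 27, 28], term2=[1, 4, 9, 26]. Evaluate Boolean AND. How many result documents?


Boolean AND: find intersection of posting lists
term1 docs: [3, 12, 13, 14, 15, 24, 26, 27, 28]
term2 docs: [1, 4, 9, 26]
Intersection: [26]
|intersection| = 1

1


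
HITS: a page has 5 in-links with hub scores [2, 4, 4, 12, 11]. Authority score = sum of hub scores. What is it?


Authority = sum of hub scores of in-linkers
In-link 1: hub score = 2
In-link 2: hub score = 4
In-link 3: hub score = 4
In-link 4: hub score = 12
In-link 5: hub score = 11
Authority = 2 + 4 + 4 + 12 + 11 = 33

33


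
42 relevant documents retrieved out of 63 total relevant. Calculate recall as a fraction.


Recall = retrieved_relevant / total_relevant
= 42 / 63
= 42 / (42 + 21)
= 2/3

2/3


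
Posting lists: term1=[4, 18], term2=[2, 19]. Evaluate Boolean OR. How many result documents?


Boolean OR: find union of posting lists
term1 docs: [4, 18]
term2 docs: [2, 19]
Union: [2, 4, 18, 19]
|union| = 4

4


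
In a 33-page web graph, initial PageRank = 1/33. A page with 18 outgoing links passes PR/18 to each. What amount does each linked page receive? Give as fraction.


Initial PR = 1/33 = 1/33
Outlinks = 18
Contribution per link = PR / outlinks
= 1/33 / 18
= 1/594

1/594


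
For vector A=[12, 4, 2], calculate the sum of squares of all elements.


|A|^2 = sum of squared components
A[0]^2 = 12^2 = 144
A[1]^2 = 4^2 = 16
A[2]^2 = 2^2 = 4
Sum = 144 + 16 + 4 = 164

164


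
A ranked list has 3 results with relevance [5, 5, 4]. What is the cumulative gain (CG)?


Cumulative Gain = sum of relevance scores
Position 1: rel=5, running sum=5
Position 2: rel=5, running sum=10
Position 3: rel=4, running sum=14
CG = 14

14


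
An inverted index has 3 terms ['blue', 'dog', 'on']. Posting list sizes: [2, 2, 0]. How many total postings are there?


Summing posting list sizes:
'blue': 2 postings
'dog': 2 postings
'on': 0 postings
Total = 2 + 2 + 0 = 4

4


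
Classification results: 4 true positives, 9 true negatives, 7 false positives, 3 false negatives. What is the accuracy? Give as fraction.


Accuracy = (TP + TN) / (TP + TN + FP + FN)
TP + TN = 4 + 9 = 13
Total = 4 + 9 + 7 + 3 = 23
Accuracy = 13 / 23 = 13/23

13/23


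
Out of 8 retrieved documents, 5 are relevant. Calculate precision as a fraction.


Precision = relevant_retrieved / total_retrieved
= 5 / 8
= 5 / (5 + 3)
= 5/8

5/8


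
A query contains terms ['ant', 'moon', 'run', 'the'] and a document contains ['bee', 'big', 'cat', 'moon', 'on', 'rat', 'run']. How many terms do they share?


Query terms: ['ant', 'moon', 'run', 'the']
Document terms: ['bee', 'big', 'cat', 'moon', 'on', 'rat', 'run']
Common terms: ['moon', 'run']
Overlap count = 2

2


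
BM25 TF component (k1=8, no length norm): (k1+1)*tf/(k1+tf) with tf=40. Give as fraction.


BM25 TF component = (k1+1)*tf / (k1+tf)
k1 = 8, tf = 40
Numerator = (8+1)*40 = 360
Denominator = 8 + 40 = 48
= 360/48 = 15/2

15/2


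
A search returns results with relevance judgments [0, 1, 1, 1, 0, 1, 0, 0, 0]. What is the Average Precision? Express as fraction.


Computing P@k for each relevant position:
Position 1: not relevant
Position 2: relevant, P@2 = 1/2 = 1/2
Position 3: relevant, P@3 = 2/3 = 2/3
Position 4: relevant, P@4 = 3/4 = 3/4
Position 5: not relevant
Position 6: relevant, P@6 = 4/6 = 2/3
Position 7: not relevant
Position 8: not relevant
Position 9: not relevant
Sum of P@k = 1/2 + 2/3 + 3/4 + 2/3 = 31/12
AP = 31/12 / 4 = 31/48

31/48


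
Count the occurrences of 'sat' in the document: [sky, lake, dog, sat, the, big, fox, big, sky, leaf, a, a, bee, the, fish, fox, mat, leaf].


Document has 18 words
Scanning for 'sat':
Found at positions: [3]
Count = 1

1


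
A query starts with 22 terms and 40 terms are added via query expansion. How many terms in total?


Original terms: 22
Expansion terms: 40
Total = 22 + 40 = 62

62


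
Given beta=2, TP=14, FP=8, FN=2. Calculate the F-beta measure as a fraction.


P = TP/(TP+FP) = 14/22 = 7/11
R = TP/(TP+FN) = 14/16 = 7/8
beta^2 = 2^2 = 4
(1 + beta^2) = 5
Numerator = (1+beta^2)*P*R = 245/88
Denominator = beta^2*P + R = 28/11 + 7/8 = 301/88
F_beta = 35/43

35/43


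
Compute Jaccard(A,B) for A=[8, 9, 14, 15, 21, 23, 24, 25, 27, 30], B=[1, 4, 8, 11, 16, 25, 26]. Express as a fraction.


A intersect B = [8, 25]
|A intersect B| = 2
A union B = [1, 4, 8, 9, 11, 14, 15, 16, 21, 23, 24, 25, 26, 27, 30]
|A union B| = 15
Jaccard = 2/15 = 2/15

2/15


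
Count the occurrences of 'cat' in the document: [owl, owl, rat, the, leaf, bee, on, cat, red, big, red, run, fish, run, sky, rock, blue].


Document has 17 words
Scanning for 'cat':
Found at positions: [7]
Count = 1

1


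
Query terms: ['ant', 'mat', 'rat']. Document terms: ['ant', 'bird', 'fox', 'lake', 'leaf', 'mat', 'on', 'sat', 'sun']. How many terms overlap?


Query terms: ['ant', 'mat', 'rat']
Document terms: ['ant', 'bird', 'fox', 'lake', 'leaf', 'mat', 'on', 'sat', 'sun']
Common terms: ['ant', 'mat']
Overlap count = 2

2


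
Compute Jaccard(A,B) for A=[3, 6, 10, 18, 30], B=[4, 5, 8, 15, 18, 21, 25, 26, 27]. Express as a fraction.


A intersect B = [18]
|A intersect B| = 1
A union B = [3, 4, 5, 6, 8, 10, 15, 18, 21, 25, 26, 27, 30]
|A union B| = 13
Jaccard = 1/13 = 1/13

1/13


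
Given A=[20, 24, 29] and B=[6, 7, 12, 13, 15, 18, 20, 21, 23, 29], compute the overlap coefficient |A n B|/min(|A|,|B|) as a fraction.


A intersect B = [20, 29]
|A intersect B| = 2
min(|A|, |B|) = min(3, 10) = 3
Overlap = 2 / 3 = 2/3

2/3


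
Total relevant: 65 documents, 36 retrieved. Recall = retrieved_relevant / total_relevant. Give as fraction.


Recall = retrieved_relevant / total_relevant
= 36 / 65
= 36 / (36 + 29)
= 36/65

36/65


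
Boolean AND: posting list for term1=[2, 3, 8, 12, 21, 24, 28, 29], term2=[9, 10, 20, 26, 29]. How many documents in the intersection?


Boolean AND: find intersection of posting lists
term1 docs: [2, 3, 8, 12, 21, 24, 28, 29]
term2 docs: [9, 10, 20, 26, 29]
Intersection: [29]
|intersection| = 1

1


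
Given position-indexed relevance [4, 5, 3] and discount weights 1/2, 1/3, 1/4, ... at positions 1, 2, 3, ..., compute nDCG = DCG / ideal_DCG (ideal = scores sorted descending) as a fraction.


Position discount weights w_i = 1/(i+1) for i=1..3:
Weights = [1/2, 1/3, 1/4]
Actual relevance: [4, 5, 3]
DCG = 4/2 + 5/3 + 3/4 = 53/12
Ideal relevance (sorted desc): [5, 4, 3]
Ideal DCG = 5/2 + 4/3 + 3/4 = 55/12
nDCG = DCG / ideal_DCG = 53/12 / 55/12 = 53/55

53/55


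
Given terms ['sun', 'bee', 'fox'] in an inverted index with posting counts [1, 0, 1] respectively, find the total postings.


Summing posting list sizes:
'sun': 1 postings
'bee': 0 postings
'fox': 1 postings
Total = 1 + 0 + 1 = 2

2


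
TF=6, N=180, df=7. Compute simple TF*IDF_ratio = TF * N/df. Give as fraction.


TF * (N/df)
= 6 * (180/7)
= 6 * 180/7
= 1080/7

1080/7


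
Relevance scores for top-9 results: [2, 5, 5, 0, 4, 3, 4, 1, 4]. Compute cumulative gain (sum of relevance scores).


Cumulative Gain = sum of relevance scores
Position 1: rel=2, running sum=2
Position 2: rel=5, running sum=7
Position 3: rel=5, running sum=12
Position 4: rel=0, running sum=12
Position 5: rel=4, running sum=16
Position 6: rel=3, running sum=19
Position 7: rel=4, running sum=23
Position 8: rel=1, running sum=24
Position 9: rel=4, running sum=28
CG = 28

28


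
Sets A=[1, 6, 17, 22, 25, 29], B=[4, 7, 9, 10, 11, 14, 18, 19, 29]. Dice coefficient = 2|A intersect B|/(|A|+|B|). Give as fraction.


A intersect B = [29]
|A intersect B| = 1
|A| = 6, |B| = 9
Dice = 2*1 / (6+9)
= 2 / 15 = 2/15

2/15


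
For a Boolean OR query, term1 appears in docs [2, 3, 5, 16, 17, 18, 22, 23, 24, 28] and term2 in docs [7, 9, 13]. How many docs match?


Boolean OR: find union of posting lists
term1 docs: [2, 3, 5, 16, 17, 18, 22, 23, 24, 28]
term2 docs: [7, 9, 13]
Union: [2, 3, 5, 7, 9, 13, 16, 17, 18, 22, 23, 24, 28]
|union| = 13

13


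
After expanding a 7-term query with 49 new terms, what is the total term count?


Original terms: 7
Expansion terms: 49
Total = 7 + 49 = 56

56


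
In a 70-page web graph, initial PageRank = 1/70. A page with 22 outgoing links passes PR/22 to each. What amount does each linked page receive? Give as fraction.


Initial PR = 1/70 = 1/70
Outlinks = 22
Contribution per link = PR / outlinks
= 1/70 / 22
= 1/1540

1/1540


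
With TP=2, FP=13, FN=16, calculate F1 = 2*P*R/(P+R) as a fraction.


F1 = 2 * P * R / (P + R)
P = TP/(TP+FP) = 2/15 = 2/15
R = TP/(TP+FN) = 2/18 = 1/9
2 * P * R = 2 * 2/15 * 1/9 = 4/135
P + R = 2/15 + 1/9 = 11/45
F1 = 4/135 / 11/45 = 4/33

4/33


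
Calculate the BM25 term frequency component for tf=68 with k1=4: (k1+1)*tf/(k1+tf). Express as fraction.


BM25 TF component = (k1+1)*tf / (k1+tf)
k1 = 4, tf = 68
Numerator = (4+1)*68 = 340
Denominator = 4 + 68 = 72
= 340/72 = 85/18

85/18


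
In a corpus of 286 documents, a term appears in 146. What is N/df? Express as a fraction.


IDF ratio = N / df
= 286 / 146
= 143/73

143/73


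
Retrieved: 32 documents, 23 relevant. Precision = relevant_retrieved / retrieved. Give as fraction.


Precision = relevant_retrieved / total_retrieved
= 23 / 32
= 23 / (23 + 9)
= 23/32

23/32


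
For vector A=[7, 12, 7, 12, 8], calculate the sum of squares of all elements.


|A|^2 = sum of squared components
A[0]^2 = 7^2 = 49
A[1]^2 = 12^2 = 144
A[2]^2 = 7^2 = 49
A[3]^2 = 12^2 = 144
A[4]^2 = 8^2 = 64
Sum = 49 + 144 + 49 + 144 + 64 = 450

450


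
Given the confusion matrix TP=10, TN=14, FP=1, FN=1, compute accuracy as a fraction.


Accuracy = (TP + TN) / (TP + TN + FP + FN)
TP + TN = 10 + 14 = 24
Total = 10 + 14 + 1 + 1 = 26
Accuracy = 24 / 26 = 12/13

12/13


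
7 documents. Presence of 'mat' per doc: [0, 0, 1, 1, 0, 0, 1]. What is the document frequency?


Checking each document for 'mat':
Doc 1: absent
Doc 2: absent
Doc 3: present
Doc 4: present
Doc 5: absent
Doc 6: absent
Doc 7: present
df = sum of presences = 0 + 0 + 1 + 1 + 0 + 0 + 1 = 3

3


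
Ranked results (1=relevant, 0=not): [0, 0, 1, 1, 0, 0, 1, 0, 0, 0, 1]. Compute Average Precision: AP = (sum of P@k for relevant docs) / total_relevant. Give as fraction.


Computing P@k for each relevant position:
Position 1: not relevant
Position 2: not relevant
Position 3: relevant, P@3 = 1/3 = 1/3
Position 4: relevant, P@4 = 2/4 = 1/2
Position 5: not relevant
Position 6: not relevant
Position 7: relevant, P@7 = 3/7 = 3/7
Position 8: not relevant
Position 9: not relevant
Position 10: not relevant
Position 11: relevant, P@11 = 4/11 = 4/11
Sum of P@k = 1/3 + 1/2 + 3/7 + 4/11 = 751/462
AP = 751/462 / 4 = 751/1848

751/1848


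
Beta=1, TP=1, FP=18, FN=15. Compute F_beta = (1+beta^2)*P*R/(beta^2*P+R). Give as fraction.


P = TP/(TP+FP) = 1/19 = 1/19
R = TP/(TP+FN) = 1/16 = 1/16
beta^2 = 1^2 = 1
(1 + beta^2) = 2
Numerator = (1+beta^2)*P*R = 1/152
Denominator = beta^2*P + R = 1/19 + 1/16 = 35/304
F_beta = 2/35

2/35


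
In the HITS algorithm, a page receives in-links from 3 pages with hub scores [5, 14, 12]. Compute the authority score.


Authority = sum of hub scores of in-linkers
In-link 1: hub score = 5
In-link 2: hub score = 14
In-link 3: hub score = 12
Authority = 5 + 14 + 12 = 31

31


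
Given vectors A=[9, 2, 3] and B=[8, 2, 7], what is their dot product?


Dot product = sum of element-wise products
A[0]*B[0] = 9*8 = 72
A[1]*B[1] = 2*2 = 4
A[2]*B[2] = 3*7 = 21
Sum = 72 + 4 + 21 = 97

97


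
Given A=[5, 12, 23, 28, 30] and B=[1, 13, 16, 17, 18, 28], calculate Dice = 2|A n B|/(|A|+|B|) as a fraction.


A intersect B = [28]
|A intersect B| = 1
|A| = 5, |B| = 6
Dice = 2*1 / (5+6)
= 2 / 11 = 2/11

2/11


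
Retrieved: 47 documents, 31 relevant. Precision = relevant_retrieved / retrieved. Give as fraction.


Precision = relevant_retrieved / total_retrieved
= 31 / 47
= 31 / (31 + 16)
= 31/47

31/47


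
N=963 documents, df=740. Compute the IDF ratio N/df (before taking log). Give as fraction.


IDF ratio = N / df
= 963 / 740
= 963/740

963/740


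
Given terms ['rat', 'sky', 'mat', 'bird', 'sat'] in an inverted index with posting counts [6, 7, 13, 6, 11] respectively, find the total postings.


Summing posting list sizes:
'rat': 6 postings
'sky': 7 postings
'mat': 13 postings
'bird': 6 postings
'sat': 11 postings
Total = 6 + 7 + 13 + 6 + 11 = 43

43


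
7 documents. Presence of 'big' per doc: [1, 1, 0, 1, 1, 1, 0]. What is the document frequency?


Checking each document for 'big':
Doc 1: present
Doc 2: present
Doc 3: absent
Doc 4: present
Doc 5: present
Doc 6: present
Doc 7: absent
df = sum of presences = 1 + 1 + 0 + 1 + 1 + 1 + 0 = 5

5


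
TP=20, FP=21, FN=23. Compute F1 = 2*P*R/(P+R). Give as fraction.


F1 = 2 * P * R / (P + R)
P = TP/(TP+FP) = 20/41 = 20/41
R = TP/(TP+FN) = 20/43 = 20/43
2 * P * R = 2 * 20/41 * 20/43 = 800/1763
P + R = 20/41 + 20/43 = 1680/1763
F1 = 800/1763 / 1680/1763 = 10/21

10/21


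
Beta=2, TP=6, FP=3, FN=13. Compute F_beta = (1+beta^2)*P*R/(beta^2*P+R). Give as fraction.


P = TP/(TP+FP) = 6/9 = 2/3
R = TP/(TP+FN) = 6/19 = 6/19
beta^2 = 2^2 = 4
(1 + beta^2) = 5
Numerator = (1+beta^2)*P*R = 20/19
Denominator = beta^2*P + R = 8/3 + 6/19 = 170/57
F_beta = 6/17

6/17


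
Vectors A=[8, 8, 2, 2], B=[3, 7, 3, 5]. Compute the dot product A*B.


Dot product = sum of element-wise products
A[0]*B[0] = 8*3 = 24
A[1]*B[1] = 8*7 = 56
A[2]*B[2] = 2*3 = 6
A[3]*B[3] = 2*5 = 10
Sum = 24 + 56 + 6 + 10 = 96

96


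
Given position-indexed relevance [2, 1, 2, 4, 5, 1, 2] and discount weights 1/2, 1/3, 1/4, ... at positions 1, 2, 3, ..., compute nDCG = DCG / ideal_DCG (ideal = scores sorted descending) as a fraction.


Position discount weights w_i = 1/(i+1) for i=1..7:
Weights = [1/2, 1/3, 1/4, 1/5, 1/6, 1/7, 1/8]
Actual relevance: [2, 1, 2, 4, 5, 1, 2]
DCG = 2/2 + 1/3 + 2/4 + 4/5 + 5/6 + 1/7 + 2/8 = 1621/420
Ideal relevance (sorted desc): [5, 4, 2, 2, 2, 1, 1]
Ideal DCG = 5/2 + 4/3 + 2/4 + 2/5 + 2/6 + 1/7 + 1/8 = 4481/840
nDCG = DCG / ideal_DCG = 1621/420 / 4481/840 = 3242/4481

3242/4481


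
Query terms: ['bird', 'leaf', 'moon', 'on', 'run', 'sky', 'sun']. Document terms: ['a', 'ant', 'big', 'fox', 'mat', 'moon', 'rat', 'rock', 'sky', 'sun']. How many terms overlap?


Query terms: ['bird', 'leaf', 'moon', 'on', 'run', 'sky', 'sun']
Document terms: ['a', 'ant', 'big', 'fox', 'mat', 'moon', 'rat', 'rock', 'sky', 'sun']
Common terms: ['moon', 'sky', 'sun']
Overlap count = 3

3


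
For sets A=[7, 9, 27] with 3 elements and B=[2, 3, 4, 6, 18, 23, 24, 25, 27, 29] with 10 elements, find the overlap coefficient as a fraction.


A intersect B = [27]
|A intersect B| = 1
min(|A|, |B|) = min(3, 10) = 3
Overlap = 1 / 3 = 1/3

1/3


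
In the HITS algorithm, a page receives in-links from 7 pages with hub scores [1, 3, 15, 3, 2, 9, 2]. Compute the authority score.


Authority = sum of hub scores of in-linkers
In-link 1: hub score = 1
In-link 2: hub score = 3
In-link 3: hub score = 15
In-link 4: hub score = 3
In-link 5: hub score = 2
In-link 6: hub score = 9
In-link 7: hub score = 2
Authority = 1 + 3 + 15 + 3 + 2 + 9 + 2 = 35

35
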